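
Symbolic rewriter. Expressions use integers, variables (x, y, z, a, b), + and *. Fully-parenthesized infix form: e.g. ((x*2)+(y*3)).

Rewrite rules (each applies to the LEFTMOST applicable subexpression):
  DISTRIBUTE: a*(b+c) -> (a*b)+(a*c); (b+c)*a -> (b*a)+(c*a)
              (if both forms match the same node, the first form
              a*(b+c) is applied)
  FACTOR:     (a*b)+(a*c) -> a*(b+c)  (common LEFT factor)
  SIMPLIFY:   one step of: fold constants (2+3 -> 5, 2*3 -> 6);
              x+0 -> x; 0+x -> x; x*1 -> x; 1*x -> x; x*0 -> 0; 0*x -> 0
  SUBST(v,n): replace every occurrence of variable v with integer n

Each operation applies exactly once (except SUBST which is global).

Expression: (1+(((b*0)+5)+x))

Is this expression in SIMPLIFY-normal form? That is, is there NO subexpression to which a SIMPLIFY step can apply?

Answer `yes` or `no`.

Answer: no

Derivation:
Expression: (1+(((b*0)+5)+x))
Scanning for simplifiable subexpressions (pre-order)...
  at root: (1+(((b*0)+5)+x)) (not simplifiable)
  at R: (((b*0)+5)+x) (not simplifiable)
  at RL: ((b*0)+5) (not simplifiable)
  at RLL: (b*0) (SIMPLIFIABLE)
Found simplifiable subexpr at path RLL: (b*0)
One SIMPLIFY step would give: (1+((0+5)+x))
-> NOT in normal form.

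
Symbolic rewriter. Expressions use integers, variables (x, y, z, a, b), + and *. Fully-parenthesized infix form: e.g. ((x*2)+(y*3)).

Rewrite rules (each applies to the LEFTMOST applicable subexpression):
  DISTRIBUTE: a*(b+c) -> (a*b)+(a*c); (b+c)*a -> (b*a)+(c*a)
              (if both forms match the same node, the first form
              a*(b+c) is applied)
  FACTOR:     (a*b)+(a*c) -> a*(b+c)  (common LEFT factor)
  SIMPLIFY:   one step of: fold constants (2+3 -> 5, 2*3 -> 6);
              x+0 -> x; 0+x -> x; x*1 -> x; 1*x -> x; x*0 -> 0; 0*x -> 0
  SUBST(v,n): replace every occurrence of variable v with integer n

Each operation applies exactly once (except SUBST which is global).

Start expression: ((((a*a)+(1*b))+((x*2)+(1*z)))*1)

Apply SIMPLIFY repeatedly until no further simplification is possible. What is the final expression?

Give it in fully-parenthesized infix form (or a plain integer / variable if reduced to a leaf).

Answer: (((a*a)+b)+((x*2)+z))

Derivation:
Start: ((((a*a)+(1*b))+((x*2)+(1*z)))*1)
Step 1: at root: ((((a*a)+(1*b))+((x*2)+(1*z)))*1) -> (((a*a)+(1*b))+((x*2)+(1*z))); overall: ((((a*a)+(1*b))+((x*2)+(1*z)))*1) -> (((a*a)+(1*b))+((x*2)+(1*z)))
Step 2: at LR: (1*b) -> b; overall: (((a*a)+(1*b))+((x*2)+(1*z))) -> (((a*a)+b)+((x*2)+(1*z)))
Step 3: at RR: (1*z) -> z; overall: (((a*a)+b)+((x*2)+(1*z))) -> (((a*a)+b)+((x*2)+z))
Fixed point: (((a*a)+b)+((x*2)+z))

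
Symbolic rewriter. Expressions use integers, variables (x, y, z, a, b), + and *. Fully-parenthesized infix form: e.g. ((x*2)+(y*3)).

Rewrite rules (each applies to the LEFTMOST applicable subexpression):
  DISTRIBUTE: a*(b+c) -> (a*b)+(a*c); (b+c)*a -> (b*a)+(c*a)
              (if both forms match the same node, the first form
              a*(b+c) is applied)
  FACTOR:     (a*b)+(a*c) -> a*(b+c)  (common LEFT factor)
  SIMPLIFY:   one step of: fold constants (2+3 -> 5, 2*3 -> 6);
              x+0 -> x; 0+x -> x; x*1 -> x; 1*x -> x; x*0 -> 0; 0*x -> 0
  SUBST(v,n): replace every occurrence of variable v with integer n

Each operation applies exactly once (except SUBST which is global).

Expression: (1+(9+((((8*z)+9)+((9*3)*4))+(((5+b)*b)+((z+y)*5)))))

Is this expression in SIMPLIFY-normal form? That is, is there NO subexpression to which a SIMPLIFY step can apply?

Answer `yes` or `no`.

Answer: no

Derivation:
Expression: (1+(9+((((8*z)+9)+((9*3)*4))+(((5+b)*b)+((z+y)*5)))))
Scanning for simplifiable subexpressions (pre-order)...
  at root: (1+(9+((((8*z)+9)+((9*3)*4))+(((5+b)*b)+((z+y)*5))))) (not simplifiable)
  at R: (9+((((8*z)+9)+((9*3)*4))+(((5+b)*b)+((z+y)*5)))) (not simplifiable)
  at RR: ((((8*z)+9)+((9*3)*4))+(((5+b)*b)+((z+y)*5))) (not simplifiable)
  at RRL: (((8*z)+9)+((9*3)*4)) (not simplifiable)
  at RRLL: ((8*z)+9) (not simplifiable)
  at RRLLL: (8*z) (not simplifiable)
  at RRLR: ((9*3)*4) (not simplifiable)
  at RRLRL: (9*3) (SIMPLIFIABLE)
  at RRR: (((5+b)*b)+((z+y)*5)) (not simplifiable)
  at RRRL: ((5+b)*b) (not simplifiable)
  at RRRLL: (5+b) (not simplifiable)
  at RRRR: ((z+y)*5) (not simplifiable)
  at RRRRL: (z+y) (not simplifiable)
Found simplifiable subexpr at path RRLRL: (9*3)
One SIMPLIFY step would give: (1+(9+((((8*z)+9)+(27*4))+(((5+b)*b)+((z+y)*5)))))
-> NOT in normal form.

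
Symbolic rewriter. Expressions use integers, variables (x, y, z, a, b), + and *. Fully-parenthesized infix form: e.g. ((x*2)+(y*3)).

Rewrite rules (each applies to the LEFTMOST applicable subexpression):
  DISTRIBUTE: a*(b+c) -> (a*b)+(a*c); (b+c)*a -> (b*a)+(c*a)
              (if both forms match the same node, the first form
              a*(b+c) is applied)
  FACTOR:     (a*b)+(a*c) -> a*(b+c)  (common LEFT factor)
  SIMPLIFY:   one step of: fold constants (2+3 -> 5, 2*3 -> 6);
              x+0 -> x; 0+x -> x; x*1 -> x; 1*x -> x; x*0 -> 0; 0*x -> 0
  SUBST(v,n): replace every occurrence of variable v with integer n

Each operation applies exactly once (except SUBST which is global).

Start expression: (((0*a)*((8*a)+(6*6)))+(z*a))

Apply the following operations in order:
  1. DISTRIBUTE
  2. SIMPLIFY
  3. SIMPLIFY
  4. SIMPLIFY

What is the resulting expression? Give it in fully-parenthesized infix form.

Start: (((0*a)*((8*a)+(6*6)))+(z*a))
Apply DISTRIBUTE at L (target: ((0*a)*((8*a)+(6*6)))): (((0*a)*((8*a)+(6*6)))+(z*a)) -> ((((0*a)*(8*a))+((0*a)*(6*6)))+(z*a))
Apply SIMPLIFY at LLL (target: (0*a)): ((((0*a)*(8*a))+((0*a)*(6*6)))+(z*a)) -> (((0*(8*a))+((0*a)*(6*6)))+(z*a))
Apply SIMPLIFY at LL (target: (0*(8*a))): (((0*(8*a))+((0*a)*(6*6)))+(z*a)) -> ((0+((0*a)*(6*6)))+(z*a))
Apply SIMPLIFY at L (target: (0+((0*a)*(6*6)))): ((0+((0*a)*(6*6)))+(z*a)) -> (((0*a)*(6*6))+(z*a))

Answer: (((0*a)*(6*6))+(z*a))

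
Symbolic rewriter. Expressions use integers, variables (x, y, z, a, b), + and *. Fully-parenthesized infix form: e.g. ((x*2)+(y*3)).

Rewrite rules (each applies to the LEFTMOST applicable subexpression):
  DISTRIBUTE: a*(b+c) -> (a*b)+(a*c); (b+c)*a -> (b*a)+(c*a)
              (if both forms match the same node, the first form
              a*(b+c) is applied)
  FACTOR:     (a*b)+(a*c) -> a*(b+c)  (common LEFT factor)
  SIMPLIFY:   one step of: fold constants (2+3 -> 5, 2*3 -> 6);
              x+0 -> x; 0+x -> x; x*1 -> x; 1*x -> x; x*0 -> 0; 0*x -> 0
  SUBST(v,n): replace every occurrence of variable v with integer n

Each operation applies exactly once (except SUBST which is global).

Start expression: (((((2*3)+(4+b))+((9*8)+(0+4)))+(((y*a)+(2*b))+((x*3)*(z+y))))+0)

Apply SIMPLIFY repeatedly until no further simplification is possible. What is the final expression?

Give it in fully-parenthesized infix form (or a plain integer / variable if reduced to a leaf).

Start: (((((2*3)+(4+b))+((9*8)+(0+4)))+(((y*a)+(2*b))+((x*3)*(z+y))))+0)
Step 1: at root: (((((2*3)+(4+b))+((9*8)+(0+4)))+(((y*a)+(2*b))+((x*3)*(z+y))))+0) -> ((((2*3)+(4+b))+((9*8)+(0+4)))+(((y*a)+(2*b))+((x*3)*(z+y)))); overall: (((((2*3)+(4+b))+((9*8)+(0+4)))+(((y*a)+(2*b))+((x*3)*(z+y))))+0) -> ((((2*3)+(4+b))+((9*8)+(0+4)))+(((y*a)+(2*b))+((x*3)*(z+y))))
Step 2: at LLL: (2*3) -> 6; overall: ((((2*3)+(4+b))+((9*8)+(0+4)))+(((y*a)+(2*b))+((x*3)*(z+y)))) -> (((6+(4+b))+((9*8)+(0+4)))+(((y*a)+(2*b))+((x*3)*(z+y))))
Step 3: at LRL: (9*8) -> 72; overall: (((6+(4+b))+((9*8)+(0+4)))+(((y*a)+(2*b))+((x*3)*(z+y)))) -> (((6+(4+b))+(72+(0+4)))+(((y*a)+(2*b))+((x*3)*(z+y))))
Step 4: at LRR: (0+4) -> 4; overall: (((6+(4+b))+(72+(0+4)))+(((y*a)+(2*b))+((x*3)*(z+y)))) -> (((6+(4+b))+(72+4))+(((y*a)+(2*b))+((x*3)*(z+y))))
Step 5: at LR: (72+4) -> 76; overall: (((6+(4+b))+(72+4))+(((y*a)+(2*b))+((x*3)*(z+y)))) -> (((6+(4+b))+76)+(((y*a)+(2*b))+((x*3)*(z+y))))
Fixed point: (((6+(4+b))+76)+(((y*a)+(2*b))+((x*3)*(z+y))))

Answer: (((6+(4+b))+76)+(((y*a)+(2*b))+((x*3)*(z+y))))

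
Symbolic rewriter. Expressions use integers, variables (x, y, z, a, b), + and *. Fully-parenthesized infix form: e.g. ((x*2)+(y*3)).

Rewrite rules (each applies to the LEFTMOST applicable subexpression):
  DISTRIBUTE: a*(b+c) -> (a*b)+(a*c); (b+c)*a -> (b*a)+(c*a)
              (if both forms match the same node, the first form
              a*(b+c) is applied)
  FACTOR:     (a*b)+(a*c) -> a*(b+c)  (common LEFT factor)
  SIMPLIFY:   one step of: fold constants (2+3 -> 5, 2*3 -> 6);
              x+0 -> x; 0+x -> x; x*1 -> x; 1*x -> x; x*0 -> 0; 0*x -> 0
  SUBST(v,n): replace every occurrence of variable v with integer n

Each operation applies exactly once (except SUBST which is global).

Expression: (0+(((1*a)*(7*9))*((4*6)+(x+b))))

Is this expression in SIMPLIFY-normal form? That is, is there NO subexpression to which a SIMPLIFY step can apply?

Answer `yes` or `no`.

Answer: no

Derivation:
Expression: (0+(((1*a)*(7*9))*((4*6)+(x+b))))
Scanning for simplifiable subexpressions (pre-order)...
  at root: (0+(((1*a)*(7*9))*((4*6)+(x+b)))) (SIMPLIFIABLE)
  at R: (((1*a)*(7*9))*((4*6)+(x+b))) (not simplifiable)
  at RL: ((1*a)*(7*9)) (not simplifiable)
  at RLL: (1*a) (SIMPLIFIABLE)
  at RLR: (7*9) (SIMPLIFIABLE)
  at RR: ((4*6)+(x+b)) (not simplifiable)
  at RRL: (4*6) (SIMPLIFIABLE)
  at RRR: (x+b) (not simplifiable)
Found simplifiable subexpr at path root: (0+(((1*a)*(7*9))*((4*6)+(x+b))))
One SIMPLIFY step would give: (((1*a)*(7*9))*((4*6)+(x+b)))
-> NOT in normal form.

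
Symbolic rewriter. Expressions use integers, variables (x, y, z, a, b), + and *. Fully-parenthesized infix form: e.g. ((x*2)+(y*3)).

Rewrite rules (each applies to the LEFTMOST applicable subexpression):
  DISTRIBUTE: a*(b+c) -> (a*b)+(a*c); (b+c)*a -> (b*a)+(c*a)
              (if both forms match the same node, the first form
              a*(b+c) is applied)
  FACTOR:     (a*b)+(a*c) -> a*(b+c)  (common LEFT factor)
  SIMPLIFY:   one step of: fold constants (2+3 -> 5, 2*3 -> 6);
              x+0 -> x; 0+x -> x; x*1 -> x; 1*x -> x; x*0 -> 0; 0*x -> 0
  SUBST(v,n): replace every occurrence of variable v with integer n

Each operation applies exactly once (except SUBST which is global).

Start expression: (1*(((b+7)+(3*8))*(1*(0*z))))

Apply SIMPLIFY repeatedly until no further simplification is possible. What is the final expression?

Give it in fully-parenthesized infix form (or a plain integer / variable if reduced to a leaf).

Start: (1*(((b+7)+(3*8))*(1*(0*z))))
Step 1: at root: (1*(((b+7)+(3*8))*(1*(0*z)))) -> (((b+7)+(3*8))*(1*(0*z))); overall: (1*(((b+7)+(3*8))*(1*(0*z)))) -> (((b+7)+(3*8))*(1*(0*z)))
Step 2: at LR: (3*8) -> 24; overall: (((b+7)+(3*8))*(1*(0*z))) -> (((b+7)+24)*(1*(0*z)))
Step 3: at R: (1*(0*z)) -> (0*z); overall: (((b+7)+24)*(1*(0*z))) -> (((b+7)+24)*(0*z))
Step 4: at R: (0*z) -> 0; overall: (((b+7)+24)*(0*z)) -> (((b+7)+24)*0)
Step 5: at root: (((b+7)+24)*0) -> 0; overall: (((b+7)+24)*0) -> 0
Fixed point: 0

Answer: 0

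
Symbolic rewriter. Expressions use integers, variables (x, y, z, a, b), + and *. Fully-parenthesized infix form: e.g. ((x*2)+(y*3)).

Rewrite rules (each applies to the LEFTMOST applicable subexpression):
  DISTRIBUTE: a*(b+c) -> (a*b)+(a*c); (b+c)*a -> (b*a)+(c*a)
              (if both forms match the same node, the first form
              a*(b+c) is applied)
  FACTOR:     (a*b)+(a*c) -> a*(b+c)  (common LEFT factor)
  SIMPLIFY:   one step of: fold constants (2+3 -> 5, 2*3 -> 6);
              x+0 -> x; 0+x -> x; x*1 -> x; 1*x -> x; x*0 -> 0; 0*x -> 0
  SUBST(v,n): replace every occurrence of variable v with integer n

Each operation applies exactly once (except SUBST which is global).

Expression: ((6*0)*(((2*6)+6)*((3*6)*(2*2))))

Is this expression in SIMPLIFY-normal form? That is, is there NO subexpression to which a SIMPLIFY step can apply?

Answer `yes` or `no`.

Expression: ((6*0)*(((2*6)+6)*((3*6)*(2*2))))
Scanning for simplifiable subexpressions (pre-order)...
  at root: ((6*0)*(((2*6)+6)*((3*6)*(2*2)))) (not simplifiable)
  at L: (6*0) (SIMPLIFIABLE)
  at R: (((2*6)+6)*((3*6)*(2*2))) (not simplifiable)
  at RL: ((2*6)+6) (not simplifiable)
  at RLL: (2*6) (SIMPLIFIABLE)
  at RR: ((3*6)*(2*2)) (not simplifiable)
  at RRL: (3*6) (SIMPLIFIABLE)
  at RRR: (2*2) (SIMPLIFIABLE)
Found simplifiable subexpr at path L: (6*0)
One SIMPLIFY step would give: (0*(((2*6)+6)*((3*6)*(2*2))))
-> NOT in normal form.

Answer: no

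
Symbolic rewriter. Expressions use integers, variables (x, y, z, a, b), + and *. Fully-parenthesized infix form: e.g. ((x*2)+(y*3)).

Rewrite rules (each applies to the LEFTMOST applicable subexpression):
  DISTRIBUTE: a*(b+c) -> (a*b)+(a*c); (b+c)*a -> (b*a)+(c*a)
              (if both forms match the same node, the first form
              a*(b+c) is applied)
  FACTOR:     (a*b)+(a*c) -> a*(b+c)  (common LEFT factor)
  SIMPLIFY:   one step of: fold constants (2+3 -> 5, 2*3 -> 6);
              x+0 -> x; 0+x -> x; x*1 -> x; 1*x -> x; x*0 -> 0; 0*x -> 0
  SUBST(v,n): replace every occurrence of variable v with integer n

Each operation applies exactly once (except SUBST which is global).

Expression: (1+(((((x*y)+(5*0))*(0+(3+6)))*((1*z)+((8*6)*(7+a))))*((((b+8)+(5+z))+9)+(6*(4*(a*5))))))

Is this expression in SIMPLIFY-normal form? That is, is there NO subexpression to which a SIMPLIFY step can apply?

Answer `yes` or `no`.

Answer: no

Derivation:
Expression: (1+(((((x*y)+(5*0))*(0+(3+6)))*((1*z)+((8*6)*(7+a))))*((((b+8)+(5+z))+9)+(6*(4*(a*5))))))
Scanning for simplifiable subexpressions (pre-order)...
  at root: (1+(((((x*y)+(5*0))*(0+(3+6)))*((1*z)+((8*6)*(7+a))))*((((b+8)+(5+z))+9)+(6*(4*(a*5)))))) (not simplifiable)
  at R: (((((x*y)+(5*0))*(0+(3+6)))*((1*z)+((8*6)*(7+a))))*((((b+8)+(5+z))+9)+(6*(4*(a*5))))) (not simplifiable)
  at RL: ((((x*y)+(5*0))*(0+(3+6)))*((1*z)+((8*6)*(7+a)))) (not simplifiable)
  at RLL: (((x*y)+(5*0))*(0+(3+6))) (not simplifiable)
  at RLLL: ((x*y)+(5*0)) (not simplifiable)
  at RLLLL: (x*y) (not simplifiable)
  at RLLLR: (5*0) (SIMPLIFIABLE)
  at RLLR: (0+(3+6)) (SIMPLIFIABLE)
  at RLLRR: (3+6) (SIMPLIFIABLE)
  at RLR: ((1*z)+((8*6)*(7+a))) (not simplifiable)
  at RLRL: (1*z) (SIMPLIFIABLE)
  at RLRR: ((8*6)*(7+a)) (not simplifiable)
  at RLRRL: (8*6) (SIMPLIFIABLE)
  at RLRRR: (7+a) (not simplifiable)
  at RR: ((((b+8)+(5+z))+9)+(6*(4*(a*5)))) (not simplifiable)
  at RRL: (((b+8)+(5+z))+9) (not simplifiable)
  at RRLL: ((b+8)+(5+z)) (not simplifiable)
  at RRLLL: (b+8) (not simplifiable)
  at RRLLR: (5+z) (not simplifiable)
  at RRR: (6*(4*(a*5))) (not simplifiable)
  at RRRR: (4*(a*5)) (not simplifiable)
  at RRRRR: (a*5) (not simplifiable)
Found simplifiable subexpr at path RLLLR: (5*0)
One SIMPLIFY step would give: (1+(((((x*y)+0)*(0+(3+6)))*((1*z)+((8*6)*(7+a))))*((((b+8)+(5+z))+9)+(6*(4*(a*5))))))
-> NOT in normal form.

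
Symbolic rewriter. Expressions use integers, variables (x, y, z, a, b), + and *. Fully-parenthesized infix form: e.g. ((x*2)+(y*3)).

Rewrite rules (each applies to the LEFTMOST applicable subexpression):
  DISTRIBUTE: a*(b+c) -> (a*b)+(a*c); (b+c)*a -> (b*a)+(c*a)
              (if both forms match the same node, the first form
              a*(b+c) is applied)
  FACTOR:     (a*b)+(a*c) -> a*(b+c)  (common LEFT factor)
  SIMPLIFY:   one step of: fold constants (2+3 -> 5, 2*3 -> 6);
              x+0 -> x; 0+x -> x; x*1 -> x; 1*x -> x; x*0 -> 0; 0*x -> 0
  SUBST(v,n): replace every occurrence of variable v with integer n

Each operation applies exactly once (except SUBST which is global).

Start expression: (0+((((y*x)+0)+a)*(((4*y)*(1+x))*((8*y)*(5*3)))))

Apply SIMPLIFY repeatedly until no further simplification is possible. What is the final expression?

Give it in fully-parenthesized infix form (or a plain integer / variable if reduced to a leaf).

Answer: (((y*x)+a)*(((4*y)*(1+x))*((8*y)*15)))

Derivation:
Start: (0+((((y*x)+0)+a)*(((4*y)*(1+x))*((8*y)*(5*3)))))
Step 1: at root: (0+((((y*x)+0)+a)*(((4*y)*(1+x))*((8*y)*(5*3))))) -> ((((y*x)+0)+a)*(((4*y)*(1+x))*((8*y)*(5*3)))); overall: (0+((((y*x)+0)+a)*(((4*y)*(1+x))*((8*y)*(5*3))))) -> ((((y*x)+0)+a)*(((4*y)*(1+x))*((8*y)*(5*3))))
Step 2: at LL: ((y*x)+0) -> (y*x); overall: ((((y*x)+0)+a)*(((4*y)*(1+x))*((8*y)*(5*3)))) -> (((y*x)+a)*(((4*y)*(1+x))*((8*y)*(5*3))))
Step 3: at RRR: (5*3) -> 15; overall: (((y*x)+a)*(((4*y)*(1+x))*((8*y)*(5*3)))) -> (((y*x)+a)*(((4*y)*(1+x))*((8*y)*15)))
Fixed point: (((y*x)+a)*(((4*y)*(1+x))*((8*y)*15)))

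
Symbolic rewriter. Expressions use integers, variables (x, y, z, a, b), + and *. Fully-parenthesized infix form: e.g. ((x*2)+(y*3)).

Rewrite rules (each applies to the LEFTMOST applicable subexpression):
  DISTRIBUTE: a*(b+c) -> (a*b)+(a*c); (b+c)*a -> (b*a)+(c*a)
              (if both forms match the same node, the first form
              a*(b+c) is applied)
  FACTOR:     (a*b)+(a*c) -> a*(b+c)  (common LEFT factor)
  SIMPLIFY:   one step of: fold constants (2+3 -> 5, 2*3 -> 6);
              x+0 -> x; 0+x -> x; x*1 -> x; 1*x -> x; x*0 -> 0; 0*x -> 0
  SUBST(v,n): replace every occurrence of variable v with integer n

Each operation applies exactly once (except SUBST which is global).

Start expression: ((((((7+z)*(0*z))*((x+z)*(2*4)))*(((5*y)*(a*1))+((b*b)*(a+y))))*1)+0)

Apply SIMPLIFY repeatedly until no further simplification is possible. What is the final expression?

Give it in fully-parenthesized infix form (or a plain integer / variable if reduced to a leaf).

Answer: 0

Derivation:
Start: ((((((7+z)*(0*z))*((x+z)*(2*4)))*(((5*y)*(a*1))+((b*b)*(a+y))))*1)+0)
Step 1: at root: ((((((7+z)*(0*z))*((x+z)*(2*4)))*(((5*y)*(a*1))+((b*b)*(a+y))))*1)+0) -> (((((7+z)*(0*z))*((x+z)*(2*4)))*(((5*y)*(a*1))+((b*b)*(a+y))))*1); overall: ((((((7+z)*(0*z))*((x+z)*(2*4)))*(((5*y)*(a*1))+((b*b)*(a+y))))*1)+0) -> (((((7+z)*(0*z))*((x+z)*(2*4)))*(((5*y)*(a*1))+((b*b)*(a+y))))*1)
Step 2: at root: (((((7+z)*(0*z))*((x+z)*(2*4)))*(((5*y)*(a*1))+((b*b)*(a+y))))*1) -> ((((7+z)*(0*z))*((x+z)*(2*4)))*(((5*y)*(a*1))+((b*b)*(a+y)))); overall: (((((7+z)*(0*z))*((x+z)*(2*4)))*(((5*y)*(a*1))+((b*b)*(a+y))))*1) -> ((((7+z)*(0*z))*((x+z)*(2*4)))*(((5*y)*(a*1))+((b*b)*(a+y))))
Step 3: at LLR: (0*z) -> 0; overall: ((((7+z)*(0*z))*((x+z)*(2*4)))*(((5*y)*(a*1))+((b*b)*(a+y)))) -> ((((7+z)*0)*((x+z)*(2*4)))*(((5*y)*(a*1))+((b*b)*(a+y))))
Step 4: at LL: ((7+z)*0) -> 0; overall: ((((7+z)*0)*((x+z)*(2*4)))*(((5*y)*(a*1))+((b*b)*(a+y)))) -> ((0*((x+z)*(2*4)))*(((5*y)*(a*1))+((b*b)*(a+y))))
Step 5: at L: (0*((x+z)*(2*4))) -> 0; overall: ((0*((x+z)*(2*4)))*(((5*y)*(a*1))+((b*b)*(a+y)))) -> (0*(((5*y)*(a*1))+((b*b)*(a+y))))
Step 6: at root: (0*(((5*y)*(a*1))+((b*b)*(a+y)))) -> 0; overall: (0*(((5*y)*(a*1))+((b*b)*(a+y)))) -> 0
Fixed point: 0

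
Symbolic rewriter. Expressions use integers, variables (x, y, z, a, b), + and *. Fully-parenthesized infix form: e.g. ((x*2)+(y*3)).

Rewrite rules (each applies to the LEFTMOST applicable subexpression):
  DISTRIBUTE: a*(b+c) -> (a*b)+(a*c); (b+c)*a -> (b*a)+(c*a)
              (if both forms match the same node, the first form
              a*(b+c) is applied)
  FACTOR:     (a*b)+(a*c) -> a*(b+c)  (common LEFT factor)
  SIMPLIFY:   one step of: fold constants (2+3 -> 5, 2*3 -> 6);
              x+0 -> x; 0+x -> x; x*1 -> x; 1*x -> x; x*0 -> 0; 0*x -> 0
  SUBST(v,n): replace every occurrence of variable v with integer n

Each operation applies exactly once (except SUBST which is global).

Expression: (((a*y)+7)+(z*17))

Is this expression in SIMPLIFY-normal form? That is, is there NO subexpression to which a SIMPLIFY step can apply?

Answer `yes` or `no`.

Expression: (((a*y)+7)+(z*17))
Scanning for simplifiable subexpressions (pre-order)...
  at root: (((a*y)+7)+(z*17)) (not simplifiable)
  at L: ((a*y)+7) (not simplifiable)
  at LL: (a*y) (not simplifiable)
  at R: (z*17) (not simplifiable)
Result: no simplifiable subexpression found -> normal form.

Answer: yes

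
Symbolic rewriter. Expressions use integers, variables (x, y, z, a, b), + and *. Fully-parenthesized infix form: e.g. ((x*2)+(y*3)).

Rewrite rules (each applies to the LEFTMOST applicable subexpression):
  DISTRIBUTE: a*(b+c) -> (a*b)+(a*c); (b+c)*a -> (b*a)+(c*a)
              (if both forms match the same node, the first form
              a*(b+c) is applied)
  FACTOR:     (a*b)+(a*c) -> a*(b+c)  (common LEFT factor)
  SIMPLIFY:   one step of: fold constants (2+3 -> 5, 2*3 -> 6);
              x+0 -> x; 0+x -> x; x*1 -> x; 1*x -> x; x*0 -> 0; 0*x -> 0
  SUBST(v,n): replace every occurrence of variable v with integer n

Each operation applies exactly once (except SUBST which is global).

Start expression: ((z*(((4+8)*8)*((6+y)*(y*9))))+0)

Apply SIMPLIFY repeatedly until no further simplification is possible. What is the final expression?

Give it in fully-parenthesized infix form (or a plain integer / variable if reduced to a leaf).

Start: ((z*(((4+8)*8)*((6+y)*(y*9))))+0)
Step 1: at root: ((z*(((4+8)*8)*((6+y)*(y*9))))+0) -> (z*(((4+8)*8)*((6+y)*(y*9)))); overall: ((z*(((4+8)*8)*((6+y)*(y*9))))+0) -> (z*(((4+8)*8)*((6+y)*(y*9))))
Step 2: at RLL: (4+8) -> 12; overall: (z*(((4+8)*8)*((6+y)*(y*9)))) -> (z*((12*8)*((6+y)*(y*9))))
Step 3: at RL: (12*8) -> 96; overall: (z*((12*8)*((6+y)*(y*9)))) -> (z*(96*((6+y)*(y*9))))
Fixed point: (z*(96*((6+y)*(y*9))))

Answer: (z*(96*((6+y)*(y*9))))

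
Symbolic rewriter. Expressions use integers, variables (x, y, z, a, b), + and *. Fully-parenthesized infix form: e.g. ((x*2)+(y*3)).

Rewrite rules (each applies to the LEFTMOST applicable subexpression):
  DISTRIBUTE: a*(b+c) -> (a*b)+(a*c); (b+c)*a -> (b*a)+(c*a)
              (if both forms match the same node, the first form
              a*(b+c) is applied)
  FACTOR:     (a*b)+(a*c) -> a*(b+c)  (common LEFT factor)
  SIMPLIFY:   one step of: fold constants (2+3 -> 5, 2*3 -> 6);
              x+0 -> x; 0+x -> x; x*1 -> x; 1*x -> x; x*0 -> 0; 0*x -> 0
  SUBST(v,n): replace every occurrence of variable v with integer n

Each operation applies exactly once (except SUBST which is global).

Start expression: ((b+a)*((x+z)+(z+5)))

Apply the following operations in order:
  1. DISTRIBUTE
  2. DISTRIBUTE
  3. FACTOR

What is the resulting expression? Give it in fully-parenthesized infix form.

Start: ((b+a)*((x+z)+(z+5)))
Apply DISTRIBUTE at root (target: ((b+a)*((x+z)+(z+5)))): ((b+a)*((x+z)+(z+5))) -> (((b+a)*(x+z))+((b+a)*(z+5)))
Apply DISTRIBUTE at L (target: ((b+a)*(x+z))): (((b+a)*(x+z))+((b+a)*(z+5))) -> ((((b+a)*x)+((b+a)*z))+((b+a)*(z+5)))
Apply FACTOR at L (target: (((b+a)*x)+((b+a)*z))): ((((b+a)*x)+((b+a)*z))+((b+a)*(z+5))) -> (((b+a)*(x+z))+((b+a)*(z+5)))

Answer: (((b+a)*(x+z))+((b+a)*(z+5)))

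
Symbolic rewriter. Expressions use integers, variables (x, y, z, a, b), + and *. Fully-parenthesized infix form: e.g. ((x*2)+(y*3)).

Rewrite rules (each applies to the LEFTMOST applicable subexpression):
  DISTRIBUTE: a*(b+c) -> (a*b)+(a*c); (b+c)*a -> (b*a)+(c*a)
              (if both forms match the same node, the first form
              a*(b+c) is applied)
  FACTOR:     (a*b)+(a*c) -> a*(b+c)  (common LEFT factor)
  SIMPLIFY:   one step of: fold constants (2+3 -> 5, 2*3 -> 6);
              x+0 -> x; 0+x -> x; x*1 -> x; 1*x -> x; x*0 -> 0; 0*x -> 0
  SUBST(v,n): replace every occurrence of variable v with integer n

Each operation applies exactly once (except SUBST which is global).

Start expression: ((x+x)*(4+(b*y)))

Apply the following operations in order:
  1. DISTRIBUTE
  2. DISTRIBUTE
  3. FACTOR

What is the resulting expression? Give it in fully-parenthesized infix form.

Answer: ((x*(4+4))+((x+x)*(b*y)))

Derivation:
Start: ((x+x)*(4+(b*y)))
Apply DISTRIBUTE at root (target: ((x+x)*(4+(b*y)))): ((x+x)*(4+(b*y))) -> (((x+x)*4)+((x+x)*(b*y)))
Apply DISTRIBUTE at L (target: ((x+x)*4)): (((x+x)*4)+((x+x)*(b*y))) -> (((x*4)+(x*4))+((x+x)*(b*y)))
Apply FACTOR at L (target: ((x*4)+(x*4))): (((x*4)+(x*4))+((x+x)*(b*y))) -> ((x*(4+4))+((x+x)*(b*y)))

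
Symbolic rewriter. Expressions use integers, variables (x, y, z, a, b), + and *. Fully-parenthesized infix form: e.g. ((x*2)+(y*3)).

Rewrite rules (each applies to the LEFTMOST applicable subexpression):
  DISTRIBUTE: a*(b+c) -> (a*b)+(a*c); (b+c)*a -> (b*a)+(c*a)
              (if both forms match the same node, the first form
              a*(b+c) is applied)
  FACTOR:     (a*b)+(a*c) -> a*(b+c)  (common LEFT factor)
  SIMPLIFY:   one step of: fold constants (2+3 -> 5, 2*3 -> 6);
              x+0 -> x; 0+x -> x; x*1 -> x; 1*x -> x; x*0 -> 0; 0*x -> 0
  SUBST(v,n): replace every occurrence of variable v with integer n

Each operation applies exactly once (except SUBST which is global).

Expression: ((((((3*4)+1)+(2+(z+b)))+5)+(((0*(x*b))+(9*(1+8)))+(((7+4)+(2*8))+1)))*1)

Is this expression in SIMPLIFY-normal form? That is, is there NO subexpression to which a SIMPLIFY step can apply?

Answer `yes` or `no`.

Expression: ((((((3*4)+1)+(2+(z+b)))+5)+(((0*(x*b))+(9*(1+8)))+(((7+4)+(2*8))+1)))*1)
Scanning for simplifiable subexpressions (pre-order)...
  at root: ((((((3*4)+1)+(2+(z+b)))+5)+(((0*(x*b))+(9*(1+8)))+(((7+4)+(2*8))+1)))*1) (SIMPLIFIABLE)
  at L: (((((3*4)+1)+(2+(z+b)))+5)+(((0*(x*b))+(9*(1+8)))+(((7+4)+(2*8))+1))) (not simplifiable)
  at LL: ((((3*4)+1)+(2+(z+b)))+5) (not simplifiable)
  at LLL: (((3*4)+1)+(2+(z+b))) (not simplifiable)
  at LLLL: ((3*4)+1) (not simplifiable)
  at LLLLL: (3*4) (SIMPLIFIABLE)
  at LLLR: (2+(z+b)) (not simplifiable)
  at LLLRR: (z+b) (not simplifiable)
  at LR: (((0*(x*b))+(9*(1+8)))+(((7+4)+(2*8))+1)) (not simplifiable)
  at LRL: ((0*(x*b))+(9*(1+8))) (not simplifiable)
  at LRLL: (0*(x*b)) (SIMPLIFIABLE)
  at LRLLR: (x*b) (not simplifiable)
  at LRLR: (9*(1+8)) (not simplifiable)
  at LRLRR: (1+8) (SIMPLIFIABLE)
  at LRR: (((7+4)+(2*8))+1) (not simplifiable)
  at LRRL: ((7+4)+(2*8)) (not simplifiable)
  at LRRLL: (7+4) (SIMPLIFIABLE)
  at LRRLR: (2*8) (SIMPLIFIABLE)
Found simplifiable subexpr at path root: ((((((3*4)+1)+(2+(z+b)))+5)+(((0*(x*b))+(9*(1+8)))+(((7+4)+(2*8))+1)))*1)
One SIMPLIFY step would give: (((((3*4)+1)+(2+(z+b)))+5)+(((0*(x*b))+(9*(1+8)))+(((7+4)+(2*8))+1)))
-> NOT in normal form.

Answer: no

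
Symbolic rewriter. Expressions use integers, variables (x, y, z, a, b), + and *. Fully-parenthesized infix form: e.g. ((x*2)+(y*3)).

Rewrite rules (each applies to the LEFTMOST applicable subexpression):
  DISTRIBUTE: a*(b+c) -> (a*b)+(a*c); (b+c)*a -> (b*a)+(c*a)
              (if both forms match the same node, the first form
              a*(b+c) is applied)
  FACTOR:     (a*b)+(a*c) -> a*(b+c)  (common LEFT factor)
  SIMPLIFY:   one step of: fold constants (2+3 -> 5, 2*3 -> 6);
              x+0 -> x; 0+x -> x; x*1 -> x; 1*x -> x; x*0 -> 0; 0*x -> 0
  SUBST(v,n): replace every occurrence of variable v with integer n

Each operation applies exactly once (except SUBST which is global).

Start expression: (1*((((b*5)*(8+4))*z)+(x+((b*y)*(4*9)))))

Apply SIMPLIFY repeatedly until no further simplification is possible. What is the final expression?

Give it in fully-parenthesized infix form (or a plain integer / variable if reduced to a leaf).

Start: (1*((((b*5)*(8+4))*z)+(x+((b*y)*(4*9)))))
Step 1: at root: (1*((((b*5)*(8+4))*z)+(x+((b*y)*(4*9))))) -> ((((b*5)*(8+4))*z)+(x+((b*y)*(4*9)))); overall: (1*((((b*5)*(8+4))*z)+(x+((b*y)*(4*9))))) -> ((((b*5)*(8+4))*z)+(x+((b*y)*(4*9))))
Step 2: at LLR: (8+4) -> 12; overall: ((((b*5)*(8+4))*z)+(x+((b*y)*(4*9)))) -> ((((b*5)*12)*z)+(x+((b*y)*(4*9))))
Step 3: at RRR: (4*9) -> 36; overall: ((((b*5)*12)*z)+(x+((b*y)*(4*9)))) -> ((((b*5)*12)*z)+(x+((b*y)*36)))
Fixed point: ((((b*5)*12)*z)+(x+((b*y)*36)))

Answer: ((((b*5)*12)*z)+(x+((b*y)*36)))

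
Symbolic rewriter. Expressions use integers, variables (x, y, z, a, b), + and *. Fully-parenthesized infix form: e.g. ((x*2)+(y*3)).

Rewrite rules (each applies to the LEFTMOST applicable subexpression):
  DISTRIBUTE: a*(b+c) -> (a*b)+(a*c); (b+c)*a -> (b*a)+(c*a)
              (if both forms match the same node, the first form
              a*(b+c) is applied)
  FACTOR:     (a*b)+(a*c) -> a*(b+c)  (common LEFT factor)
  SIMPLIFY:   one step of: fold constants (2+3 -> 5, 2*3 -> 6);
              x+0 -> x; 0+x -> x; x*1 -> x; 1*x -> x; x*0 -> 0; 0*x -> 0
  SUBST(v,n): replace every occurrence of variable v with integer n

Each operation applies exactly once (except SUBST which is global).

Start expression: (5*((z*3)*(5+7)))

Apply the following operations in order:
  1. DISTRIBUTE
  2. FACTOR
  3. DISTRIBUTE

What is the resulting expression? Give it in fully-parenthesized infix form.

Answer: (5*(((z*3)*5)+((z*3)*7)))

Derivation:
Start: (5*((z*3)*(5+7)))
Apply DISTRIBUTE at R (target: ((z*3)*(5+7))): (5*((z*3)*(5+7))) -> (5*(((z*3)*5)+((z*3)*7)))
Apply FACTOR at R (target: (((z*3)*5)+((z*3)*7))): (5*(((z*3)*5)+((z*3)*7))) -> (5*((z*3)*(5+7)))
Apply DISTRIBUTE at R (target: ((z*3)*(5+7))): (5*((z*3)*(5+7))) -> (5*(((z*3)*5)+((z*3)*7)))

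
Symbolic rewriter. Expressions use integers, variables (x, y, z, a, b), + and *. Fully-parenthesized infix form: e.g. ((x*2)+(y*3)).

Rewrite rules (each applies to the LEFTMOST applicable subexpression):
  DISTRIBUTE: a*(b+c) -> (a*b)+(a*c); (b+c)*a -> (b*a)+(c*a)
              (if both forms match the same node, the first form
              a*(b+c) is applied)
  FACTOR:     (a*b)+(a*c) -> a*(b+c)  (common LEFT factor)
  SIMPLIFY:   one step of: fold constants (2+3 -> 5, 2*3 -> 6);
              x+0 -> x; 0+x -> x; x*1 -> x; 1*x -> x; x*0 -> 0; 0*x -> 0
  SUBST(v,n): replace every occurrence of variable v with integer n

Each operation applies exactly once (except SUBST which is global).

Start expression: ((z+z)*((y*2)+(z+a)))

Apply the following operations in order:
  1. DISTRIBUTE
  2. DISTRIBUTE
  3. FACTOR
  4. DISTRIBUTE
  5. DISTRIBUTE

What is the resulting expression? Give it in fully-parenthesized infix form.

Answer: (((z*(y*2))+(z*(y*2)))+(((z+z)*z)+((z+z)*a)))

Derivation:
Start: ((z+z)*((y*2)+(z+a)))
Apply DISTRIBUTE at root (target: ((z+z)*((y*2)+(z+a)))): ((z+z)*((y*2)+(z+a))) -> (((z+z)*(y*2))+((z+z)*(z+a)))
Apply DISTRIBUTE at L (target: ((z+z)*(y*2))): (((z+z)*(y*2))+((z+z)*(z+a))) -> (((z*(y*2))+(z*(y*2)))+((z+z)*(z+a)))
Apply FACTOR at L (target: ((z*(y*2))+(z*(y*2)))): (((z*(y*2))+(z*(y*2)))+((z+z)*(z+a))) -> ((z*((y*2)+(y*2)))+((z+z)*(z+a)))
Apply DISTRIBUTE at L (target: (z*((y*2)+(y*2)))): ((z*((y*2)+(y*2)))+((z+z)*(z+a))) -> (((z*(y*2))+(z*(y*2)))+((z+z)*(z+a)))
Apply DISTRIBUTE at R (target: ((z+z)*(z+a))): (((z*(y*2))+(z*(y*2)))+((z+z)*(z+a))) -> (((z*(y*2))+(z*(y*2)))+(((z+z)*z)+((z+z)*a)))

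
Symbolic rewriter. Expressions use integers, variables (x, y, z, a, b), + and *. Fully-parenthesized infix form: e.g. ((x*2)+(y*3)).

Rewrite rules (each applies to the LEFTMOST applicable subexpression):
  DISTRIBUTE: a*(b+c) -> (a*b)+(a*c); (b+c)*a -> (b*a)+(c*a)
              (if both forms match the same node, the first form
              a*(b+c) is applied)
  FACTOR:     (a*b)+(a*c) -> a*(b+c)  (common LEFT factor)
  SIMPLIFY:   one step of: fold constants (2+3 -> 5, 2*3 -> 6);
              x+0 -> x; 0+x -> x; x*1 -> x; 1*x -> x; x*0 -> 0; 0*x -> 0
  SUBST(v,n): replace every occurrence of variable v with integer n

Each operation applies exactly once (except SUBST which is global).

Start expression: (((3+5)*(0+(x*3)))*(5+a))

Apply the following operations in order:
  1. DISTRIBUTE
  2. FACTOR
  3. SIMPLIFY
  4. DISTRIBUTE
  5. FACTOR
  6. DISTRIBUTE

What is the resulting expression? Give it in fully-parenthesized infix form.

Start: (((3+5)*(0+(x*3)))*(5+a))
Apply DISTRIBUTE at root (target: (((3+5)*(0+(x*3)))*(5+a))): (((3+5)*(0+(x*3)))*(5+a)) -> ((((3+5)*(0+(x*3)))*5)+(((3+5)*(0+(x*3)))*a))
Apply FACTOR at root (target: ((((3+5)*(0+(x*3)))*5)+(((3+5)*(0+(x*3)))*a))): ((((3+5)*(0+(x*3)))*5)+(((3+5)*(0+(x*3)))*a)) -> (((3+5)*(0+(x*3)))*(5+a))
Apply SIMPLIFY at LL (target: (3+5)): (((3+5)*(0+(x*3)))*(5+a)) -> ((8*(0+(x*3)))*(5+a))
Apply DISTRIBUTE at root (target: ((8*(0+(x*3)))*(5+a))): ((8*(0+(x*3)))*(5+a)) -> (((8*(0+(x*3)))*5)+((8*(0+(x*3)))*a))
Apply FACTOR at root (target: (((8*(0+(x*3)))*5)+((8*(0+(x*3)))*a))): (((8*(0+(x*3)))*5)+((8*(0+(x*3)))*a)) -> ((8*(0+(x*3)))*(5+a))
Apply DISTRIBUTE at root (target: ((8*(0+(x*3)))*(5+a))): ((8*(0+(x*3)))*(5+a)) -> (((8*(0+(x*3)))*5)+((8*(0+(x*3)))*a))

Answer: (((8*(0+(x*3)))*5)+((8*(0+(x*3)))*a))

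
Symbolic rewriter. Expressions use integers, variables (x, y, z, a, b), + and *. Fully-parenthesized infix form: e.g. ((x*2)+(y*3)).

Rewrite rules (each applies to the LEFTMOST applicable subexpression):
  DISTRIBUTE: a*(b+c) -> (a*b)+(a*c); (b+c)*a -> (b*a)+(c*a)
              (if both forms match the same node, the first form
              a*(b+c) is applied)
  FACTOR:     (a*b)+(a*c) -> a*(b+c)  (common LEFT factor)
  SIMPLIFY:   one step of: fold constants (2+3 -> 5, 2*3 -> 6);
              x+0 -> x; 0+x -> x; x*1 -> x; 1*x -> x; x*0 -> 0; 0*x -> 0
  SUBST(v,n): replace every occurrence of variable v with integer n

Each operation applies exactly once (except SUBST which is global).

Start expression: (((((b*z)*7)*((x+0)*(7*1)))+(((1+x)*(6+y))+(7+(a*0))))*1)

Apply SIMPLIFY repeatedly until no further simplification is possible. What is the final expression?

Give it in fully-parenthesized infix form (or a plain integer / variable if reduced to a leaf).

Answer: ((((b*z)*7)*(x*7))+(((1+x)*(6+y))+7))

Derivation:
Start: (((((b*z)*7)*((x+0)*(7*1)))+(((1+x)*(6+y))+(7+(a*0))))*1)
Step 1: at root: (((((b*z)*7)*((x+0)*(7*1)))+(((1+x)*(6+y))+(7+(a*0))))*1) -> ((((b*z)*7)*((x+0)*(7*1)))+(((1+x)*(6+y))+(7+(a*0)))); overall: (((((b*z)*7)*((x+0)*(7*1)))+(((1+x)*(6+y))+(7+(a*0))))*1) -> ((((b*z)*7)*((x+0)*(7*1)))+(((1+x)*(6+y))+(7+(a*0))))
Step 2: at LRL: (x+0) -> x; overall: ((((b*z)*7)*((x+0)*(7*1)))+(((1+x)*(6+y))+(7+(a*0)))) -> ((((b*z)*7)*(x*(7*1)))+(((1+x)*(6+y))+(7+(a*0))))
Step 3: at LRR: (7*1) -> 7; overall: ((((b*z)*7)*(x*(7*1)))+(((1+x)*(6+y))+(7+(a*0)))) -> ((((b*z)*7)*(x*7))+(((1+x)*(6+y))+(7+(a*0))))
Step 4: at RRR: (a*0) -> 0; overall: ((((b*z)*7)*(x*7))+(((1+x)*(6+y))+(7+(a*0)))) -> ((((b*z)*7)*(x*7))+(((1+x)*(6+y))+(7+0)))
Step 5: at RR: (7+0) -> 7; overall: ((((b*z)*7)*(x*7))+(((1+x)*(6+y))+(7+0))) -> ((((b*z)*7)*(x*7))+(((1+x)*(6+y))+7))
Fixed point: ((((b*z)*7)*(x*7))+(((1+x)*(6+y))+7))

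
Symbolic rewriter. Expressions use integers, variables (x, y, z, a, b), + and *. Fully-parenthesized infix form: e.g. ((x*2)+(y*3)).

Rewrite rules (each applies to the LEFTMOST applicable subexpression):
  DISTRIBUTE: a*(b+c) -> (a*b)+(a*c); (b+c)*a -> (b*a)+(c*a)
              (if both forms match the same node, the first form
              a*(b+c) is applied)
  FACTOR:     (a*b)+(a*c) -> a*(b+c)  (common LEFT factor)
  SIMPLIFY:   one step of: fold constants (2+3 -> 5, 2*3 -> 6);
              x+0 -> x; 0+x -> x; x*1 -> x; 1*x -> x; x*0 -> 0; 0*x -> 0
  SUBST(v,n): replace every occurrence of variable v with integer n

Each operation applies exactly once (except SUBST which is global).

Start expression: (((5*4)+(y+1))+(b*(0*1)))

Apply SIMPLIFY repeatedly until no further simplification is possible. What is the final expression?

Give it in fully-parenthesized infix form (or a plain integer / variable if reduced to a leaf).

Start: (((5*4)+(y+1))+(b*(0*1)))
Step 1: at LL: (5*4) -> 20; overall: (((5*4)+(y+1))+(b*(0*1))) -> ((20+(y+1))+(b*(0*1)))
Step 2: at RR: (0*1) -> 0; overall: ((20+(y+1))+(b*(0*1))) -> ((20+(y+1))+(b*0))
Step 3: at R: (b*0) -> 0; overall: ((20+(y+1))+(b*0)) -> ((20+(y+1))+0)
Step 4: at root: ((20+(y+1))+0) -> (20+(y+1)); overall: ((20+(y+1))+0) -> (20+(y+1))
Fixed point: (20+(y+1))

Answer: (20+(y+1))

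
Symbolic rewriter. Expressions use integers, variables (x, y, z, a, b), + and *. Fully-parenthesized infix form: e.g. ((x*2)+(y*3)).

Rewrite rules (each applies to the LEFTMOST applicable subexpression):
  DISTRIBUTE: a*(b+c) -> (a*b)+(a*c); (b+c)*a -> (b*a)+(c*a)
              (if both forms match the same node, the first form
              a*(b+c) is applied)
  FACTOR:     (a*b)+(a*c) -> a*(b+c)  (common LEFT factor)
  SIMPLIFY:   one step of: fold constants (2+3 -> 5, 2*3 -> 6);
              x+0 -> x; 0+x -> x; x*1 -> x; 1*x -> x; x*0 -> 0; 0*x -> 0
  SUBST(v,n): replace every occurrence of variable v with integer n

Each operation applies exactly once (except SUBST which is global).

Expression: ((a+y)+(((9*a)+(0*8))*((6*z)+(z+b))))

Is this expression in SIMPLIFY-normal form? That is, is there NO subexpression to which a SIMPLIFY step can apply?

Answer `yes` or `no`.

Expression: ((a+y)+(((9*a)+(0*8))*((6*z)+(z+b))))
Scanning for simplifiable subexpressions (pre-order)...
  at root: ((a+y)+(((9*a)+(0*8))*((6*z)+(z+b)))) (not simplifiable)
  at L: (a+y) (not simplifiable)
  at R: (((9*a)+(0*8))*((6*z)+(z+b))) (not simplifiable)
  at RL: ((9*a)+(0*8)) (not simplifiable)
  at RLL: (9*a) (not simplifiable)
  at RLR: (0*8) (SIMPLIFIABLE)
  at RR: ((6*z)+(z+b)) (not simplifiable)
  at RRL: (6*z) (not simplifiable)
  at RRR: (z+b) (not simplifiable)
Found simplifiable subexpr at path RLR: (0*8)
One SIMPLIFY step would give: ((a+y)+(((9*a)+0)*((6*z)+(z+b))))
-> NOT in normal form.

Answer: no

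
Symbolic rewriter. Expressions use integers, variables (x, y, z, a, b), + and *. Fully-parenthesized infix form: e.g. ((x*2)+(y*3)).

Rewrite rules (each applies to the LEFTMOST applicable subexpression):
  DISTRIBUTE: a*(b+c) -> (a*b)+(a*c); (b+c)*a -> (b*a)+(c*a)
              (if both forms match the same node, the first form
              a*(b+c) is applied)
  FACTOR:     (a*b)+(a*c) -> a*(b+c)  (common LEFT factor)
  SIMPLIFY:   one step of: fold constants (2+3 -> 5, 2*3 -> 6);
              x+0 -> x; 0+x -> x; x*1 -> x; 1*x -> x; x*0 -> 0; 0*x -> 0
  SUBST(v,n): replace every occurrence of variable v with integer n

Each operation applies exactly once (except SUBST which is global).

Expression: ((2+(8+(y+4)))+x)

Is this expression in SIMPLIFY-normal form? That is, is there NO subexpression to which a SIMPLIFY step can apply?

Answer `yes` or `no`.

Expression: ((2+(8+(y+4)))+x)
Scanning for simplifiable subexpressions (pre-order)...
  at root: ((2+(8+(y+4)))+x) (not simplifiable)
  at L: (2+(8+(y+4))) (not simplifiable)
  at LR: (8+(y+4)) (not simplifiable)
  at LRR: (y+4) (not simplifiable)
Result: no simplifiable subexpression found -> normal form.

Answer: yes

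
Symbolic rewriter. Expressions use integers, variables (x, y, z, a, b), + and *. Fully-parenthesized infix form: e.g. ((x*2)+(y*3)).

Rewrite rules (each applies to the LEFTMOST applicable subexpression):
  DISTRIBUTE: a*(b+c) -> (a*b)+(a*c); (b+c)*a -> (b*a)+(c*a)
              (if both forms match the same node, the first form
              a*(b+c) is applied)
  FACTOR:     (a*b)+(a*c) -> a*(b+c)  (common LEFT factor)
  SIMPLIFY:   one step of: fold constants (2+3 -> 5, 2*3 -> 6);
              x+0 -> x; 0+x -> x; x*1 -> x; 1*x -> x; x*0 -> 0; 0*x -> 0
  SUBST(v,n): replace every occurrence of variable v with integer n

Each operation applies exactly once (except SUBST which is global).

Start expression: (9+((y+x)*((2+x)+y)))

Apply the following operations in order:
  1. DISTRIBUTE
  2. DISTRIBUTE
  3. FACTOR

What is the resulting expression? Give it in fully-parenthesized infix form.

Start: (9+((y+x)*((2+x)+y)))
Apply DISTRIBUTE at R (target: ((y+x)*((2+x)+y))): (9+((y+x)*((2+x)+y))) -> (9+(((y+x)*(2+x))+((y+x)*y)))
Apply DISTRIBUTE at RL (target: ((y+x)*(2+x))): (9+(((y+x)*(2+x))+((y+x)*y))) -> (9+((((y+x)*2)+((y+x)*x))+((y+x)*y)))
Apply FACTOR at RL (target: (((y+x)*2)+((y+x)*x))): (9+((((y+x)*2)+((y+x)*x))+((y+x)*y))) -> (9+(((y+x)*(2+x))+((y+x)*y)))

Answer: (9+(((y+x)*(2+x))+((y+x)*y)))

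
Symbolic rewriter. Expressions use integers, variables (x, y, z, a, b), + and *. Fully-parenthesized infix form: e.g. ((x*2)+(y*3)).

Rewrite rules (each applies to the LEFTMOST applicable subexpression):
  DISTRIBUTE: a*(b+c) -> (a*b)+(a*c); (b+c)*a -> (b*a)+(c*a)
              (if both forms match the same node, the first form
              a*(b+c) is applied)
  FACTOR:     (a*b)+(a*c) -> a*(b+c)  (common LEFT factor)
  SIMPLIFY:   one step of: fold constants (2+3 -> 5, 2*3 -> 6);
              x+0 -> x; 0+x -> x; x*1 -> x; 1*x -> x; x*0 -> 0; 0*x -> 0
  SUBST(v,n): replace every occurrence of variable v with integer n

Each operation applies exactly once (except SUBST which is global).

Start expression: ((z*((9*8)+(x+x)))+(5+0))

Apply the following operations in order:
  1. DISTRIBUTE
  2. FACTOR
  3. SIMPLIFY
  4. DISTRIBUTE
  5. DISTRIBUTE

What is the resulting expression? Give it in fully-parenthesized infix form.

Answer: (((z*72)+((z*x)+(z*x)))+(5+0))

Derivation:
Start: ((z*((9*8)+(x+x)))+(5+0))
Apply DISTRIBUTE at L (target: (z*((9*8)+(x+x)))): ((z*((9*8)+(x+x)))+(5+0)) -> (((z*(9*8))+(z*(x+x)))+(5+0))
Apply FACTOR at L (target: ((z*(9*8))+(z*(x+x)))): (((z*(9*8))+(z*(x+x)))+(5+0)) -> ((z*((9*8)+(x+x)))+(5+0))
Apply SIMPLIFY at LRL (target: (9*8)): ((z*((9*8)+(x+x)))+(5+0)) -> ((z*(72+(x+x)))+(5+0))
Apply DISTRIBUTE at L (target: (z*(72+(x+x)))): ((z*(72+(x+x)))+(5+0)) -> (((z*72)+(z*(x+x)))+(5+0))
Apply DISTRIBUTE at LR (target: (z*(x+x))): (((z*72)+(z*(x+x)))+(5+0)) -> (((z*72)+((z*x)+(z*x)))+(5+0))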